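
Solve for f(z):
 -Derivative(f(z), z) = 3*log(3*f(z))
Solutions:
 Integral(1/(log(_y) + log(3)), (_y, f(z)))/3 = C1 - z


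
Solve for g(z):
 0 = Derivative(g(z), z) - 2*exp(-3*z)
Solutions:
 g(z) = C1 - 2*exp(-3*z)/3


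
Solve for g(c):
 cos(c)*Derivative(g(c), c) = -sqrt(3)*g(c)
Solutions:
 g(c) = C1*(sin(c) - 1)^(sqrt(3)/2)/(sin(c) + 1)^(sqrt(3)/2)


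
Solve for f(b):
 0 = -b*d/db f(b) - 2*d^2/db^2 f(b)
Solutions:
 f(b) = C1 + C2*erf(b/2)


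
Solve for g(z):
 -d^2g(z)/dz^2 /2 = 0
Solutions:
 g(z) = C1 + C2*z


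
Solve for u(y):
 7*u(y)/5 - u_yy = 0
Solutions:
 u(y) = C1*exp(-sqrt(35)*y/5) + C2*exp(sqrt(35)*y/5)


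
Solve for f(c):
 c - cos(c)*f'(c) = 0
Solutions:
 f(c) = C1 + Integral(c/cos(c), c)


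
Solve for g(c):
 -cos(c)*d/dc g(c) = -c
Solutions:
 g(c) = C1 + Integral(c/cos(c), c)


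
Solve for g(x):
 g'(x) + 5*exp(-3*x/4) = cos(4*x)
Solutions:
 g(x) = C1 + sin(4*x)/4 + 20*exp(-3*x/4)/3


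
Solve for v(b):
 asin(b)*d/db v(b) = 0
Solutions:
 v(b) = C1


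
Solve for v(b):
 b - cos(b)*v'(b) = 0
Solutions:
 v(b) = C1 + Integral(b/cos(b), b)


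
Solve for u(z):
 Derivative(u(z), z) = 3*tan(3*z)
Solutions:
 u(z) = C1 - log(cos(3*z))


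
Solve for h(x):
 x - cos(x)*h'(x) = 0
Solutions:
 h(x) = C1 + Integral(x/cos(x), x)


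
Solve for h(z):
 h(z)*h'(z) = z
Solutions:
 h(z) = -sqrt(C1 + z^2)
 h(z) = sqrt(C1 + z^2)


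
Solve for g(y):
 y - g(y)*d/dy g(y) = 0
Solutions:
 g(y) = -sqrt(C1 + y^2)
 g(y) = sqrt(C1 + y^2)


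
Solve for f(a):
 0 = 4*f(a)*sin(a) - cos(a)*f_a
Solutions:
 f(a) = C1/cos(a)^4


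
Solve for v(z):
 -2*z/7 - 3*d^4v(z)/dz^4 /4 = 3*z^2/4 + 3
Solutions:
 v(z) = C1 + C2*z + C3*z^2 + C4*z^3 - z^6/360 - z^5/315 - z^4/6


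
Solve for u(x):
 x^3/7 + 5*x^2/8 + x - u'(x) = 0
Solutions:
 u(x) = C1 + x^4/28 + 5*x^3/24 + x^2/2


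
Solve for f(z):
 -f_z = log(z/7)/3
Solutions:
 f(z) = C1 - z*log(z)/3 + z/3 + z*log(7)/3


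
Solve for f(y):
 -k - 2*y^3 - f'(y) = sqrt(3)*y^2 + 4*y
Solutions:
 f(y) = C1 - k*y - y^4/2 - sqrt(3)*y^3/3 - 2*y^2


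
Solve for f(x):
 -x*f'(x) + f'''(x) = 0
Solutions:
 f(x) = C1 + Integral(C2*airyai(x) + C3*airybi(x), x)


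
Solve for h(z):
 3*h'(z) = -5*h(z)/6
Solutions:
 h(z) = C1*exp(-5*z/18)


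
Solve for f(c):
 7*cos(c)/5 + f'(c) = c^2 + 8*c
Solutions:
 f(c) = C1 + c^3/3 + 4*c^2 - 7*sin(c)/5


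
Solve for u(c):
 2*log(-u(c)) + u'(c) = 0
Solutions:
 -li(-u(c)) = C1 - 2*c


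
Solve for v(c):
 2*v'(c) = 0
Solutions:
 v(c) = C1


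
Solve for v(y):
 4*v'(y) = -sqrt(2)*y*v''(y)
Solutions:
 v(y) = C1 + C2*y^(1 - 2*sqrt(2))


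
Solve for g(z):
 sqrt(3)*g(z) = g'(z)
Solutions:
 g(z) = C1*exp(sqrt(3)*z)


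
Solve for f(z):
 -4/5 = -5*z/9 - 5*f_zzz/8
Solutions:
 f(z) = C1 + C2*z + C3*z^2 - z^4/27 + 16*z^3/75


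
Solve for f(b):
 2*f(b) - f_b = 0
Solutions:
 f(b) = C1*exp(2*b)


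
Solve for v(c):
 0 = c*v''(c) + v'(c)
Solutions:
 v(c) = C1 + C2*log(c)


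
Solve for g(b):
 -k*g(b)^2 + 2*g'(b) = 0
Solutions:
 g(b) = -2/(C1 + b*k)


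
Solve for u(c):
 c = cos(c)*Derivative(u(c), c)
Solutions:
 u(c) = C1 + Integral(c/cos(c), c)


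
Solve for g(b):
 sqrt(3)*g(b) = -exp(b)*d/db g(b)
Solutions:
 g(b) = C1*exp(sqrt(3)*exp(-b))


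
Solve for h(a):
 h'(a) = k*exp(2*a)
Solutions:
 h(a) = C1 + k*exp(2*a)/2


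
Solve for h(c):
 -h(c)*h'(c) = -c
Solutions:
 h(c) = -sqrt(C1 + c^2)
 h(c) = sqrt(C1 + c^2)


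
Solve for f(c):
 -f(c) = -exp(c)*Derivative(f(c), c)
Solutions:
 f(c) = C1*exp(-exp(-c))


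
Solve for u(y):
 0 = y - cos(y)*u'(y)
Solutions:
 u(y) = C1 + Integral(y/cos(y), y)


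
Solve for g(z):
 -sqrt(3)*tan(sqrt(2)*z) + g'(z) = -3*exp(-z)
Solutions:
 g(z) = C1 + sqrt(6)*log(tan(sqrt(2)*z)^2 + 1)/4 + 3*exp(-z)


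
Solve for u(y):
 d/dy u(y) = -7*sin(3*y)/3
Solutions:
 u(y) = C1 + 7*cos(3*y)/9


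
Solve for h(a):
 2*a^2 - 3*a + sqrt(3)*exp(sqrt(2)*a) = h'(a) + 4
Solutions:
 h(a) = C1 + 2*a^3/3 - 3*a^2/2 - 4*a + sqrt(6)*exp(sqrt(2)*a)/2


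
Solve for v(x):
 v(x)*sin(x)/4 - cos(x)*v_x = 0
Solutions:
 v(x) = C1/cos(x)^(1/4)


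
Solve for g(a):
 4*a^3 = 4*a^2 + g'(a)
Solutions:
 g(a) = C1 + a^4 - 4*a^3/3


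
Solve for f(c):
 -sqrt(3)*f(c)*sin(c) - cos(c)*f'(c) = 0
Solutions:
 f(c) = C1*cos(c)^(sqrt(3))


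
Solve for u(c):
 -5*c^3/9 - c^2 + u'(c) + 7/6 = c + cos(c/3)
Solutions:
 u(c) = C1 + 5*c^4/36 + c^3/3 + c^2/2 - 7*c/6 + 3*sin(c/3)


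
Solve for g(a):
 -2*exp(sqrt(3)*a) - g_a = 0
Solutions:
 g(a) = C1 - 2*sqrt(3)*exp(sqrt(3)*a)/3


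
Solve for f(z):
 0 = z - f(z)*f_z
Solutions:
 f(z) = -sqrt(C1 + z^2)
 f(z) = sqrt(C1 + z^2)


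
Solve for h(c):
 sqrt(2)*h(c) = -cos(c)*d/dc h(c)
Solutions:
 h(c) = C1*(sin(c) - 1)^(sqrt(2)/2)/(sin(c) + 1)^(sqrt(2)/2)


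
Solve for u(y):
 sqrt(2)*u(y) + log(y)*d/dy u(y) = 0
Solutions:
 u(y) = C1*exp(-sqrt(2)*li(y))


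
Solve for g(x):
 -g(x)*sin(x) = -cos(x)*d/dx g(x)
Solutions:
 g(x) = C1/cos(x)


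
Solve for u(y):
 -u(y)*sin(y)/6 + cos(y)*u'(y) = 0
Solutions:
 u(y) = C1/cos(y)^(1/6)


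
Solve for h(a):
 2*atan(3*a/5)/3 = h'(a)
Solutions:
 h(a) = C1 + 2*a*atan(3*a/5)/3 - 5*log(9*a^2 + 25)/9


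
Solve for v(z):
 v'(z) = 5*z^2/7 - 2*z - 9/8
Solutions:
 v(z) = C1 + 5*z^3/21 - z^2 - 9*z/8


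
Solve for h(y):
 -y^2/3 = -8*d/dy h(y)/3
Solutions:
 h(y) = C1 + y^3/24


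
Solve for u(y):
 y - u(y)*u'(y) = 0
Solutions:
 u(y) = -sqrt(C1 + y^2)
 u(y) = sqrt(C1 + y^2)


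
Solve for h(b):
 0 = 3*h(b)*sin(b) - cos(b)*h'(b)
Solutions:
 h(b) = C1/cos(b)^3


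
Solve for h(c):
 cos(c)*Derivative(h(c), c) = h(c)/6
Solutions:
 h(c) = C1*(sin(c) + 1)^(1/12)/(sin(c) - 1)^(1/12)


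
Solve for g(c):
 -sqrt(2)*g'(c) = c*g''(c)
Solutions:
 g(c) = C1 + C2*c^(1 - sqrt(2))


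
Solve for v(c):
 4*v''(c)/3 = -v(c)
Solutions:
 v(c) = C1*sin(sqrt(3)*c/2) + C2*cos(sqrt(3)*c/2)


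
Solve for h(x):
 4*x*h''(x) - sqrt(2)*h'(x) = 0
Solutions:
 h(x) = C1 + C2*x^(sqrt(2)/4 + 1)


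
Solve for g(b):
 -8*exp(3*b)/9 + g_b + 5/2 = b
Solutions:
 g(b) = C1 + b^2/2 - 5*b/2 + 8*exp(3*b)/27


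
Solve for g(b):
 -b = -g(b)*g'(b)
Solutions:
 g(b) = -sqrt(C1 + b^2)
 g(b) = sqrt(C1 + b^2)


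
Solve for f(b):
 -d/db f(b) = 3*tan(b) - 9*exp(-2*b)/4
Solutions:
 f(b) = C1 - 3*log(tan(b)^2 + 1)/2 - 9*exp(-2*b)/8


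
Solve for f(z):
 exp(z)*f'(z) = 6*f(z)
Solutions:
 f(z) = C1*exp(-6*exp(-z))


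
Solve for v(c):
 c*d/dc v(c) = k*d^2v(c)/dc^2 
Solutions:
 v(c) = C1 + C2*erf(sqrt(2)*c*sqrt(-1/k)/2)/sqrt(-1/k)


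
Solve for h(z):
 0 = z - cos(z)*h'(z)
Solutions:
 h(z) = C1 + Integral(z/cos(z), z)


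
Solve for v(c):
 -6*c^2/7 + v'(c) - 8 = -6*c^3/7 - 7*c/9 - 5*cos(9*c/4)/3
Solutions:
 v(c) = C1 - 3*c^4/14 + 2*c^3/7 - 7*c^2/18 + 8*c - 20*sin(9*c/4)/27


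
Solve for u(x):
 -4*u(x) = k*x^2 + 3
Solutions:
 u(x) = -k*x^2/4 - 3/4


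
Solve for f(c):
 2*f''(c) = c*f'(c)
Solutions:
 f(c) = C1 + C2*erfi(c/2)


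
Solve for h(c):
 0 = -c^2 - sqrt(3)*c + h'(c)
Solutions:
 h(c) = C1 + c^3/3 + sqrt(3)*c^2/2


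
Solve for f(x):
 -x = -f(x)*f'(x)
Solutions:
 f(x) = -sqrt(C1 + x^2)
 f(x) = sqrt(C1 + x^2)


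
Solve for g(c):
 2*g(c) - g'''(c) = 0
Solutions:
 g(c) = C3*exp(2^(1/3)*c) + (C1*sin(2^(1/3)*sqrt(3)*c/2) + C2*cos(2^(1/3)*sqrt(3)*c/2))*exp(-2^(1/3)*c/2)


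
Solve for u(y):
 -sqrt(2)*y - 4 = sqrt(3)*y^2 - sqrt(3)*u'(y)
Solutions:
 u(y) = C1 + y^3/3 + sqrt(6)*y^2/6 + 4*sqrt(3)*y/3


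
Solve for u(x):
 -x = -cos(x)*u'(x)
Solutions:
 u(x) = C1 + Integral(x/cos(x), x)


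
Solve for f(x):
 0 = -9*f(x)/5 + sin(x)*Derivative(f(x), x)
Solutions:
 f(x) = C1*(cos(x) - 1)^(9/10)/(cos(x) + 1)^(9/10)


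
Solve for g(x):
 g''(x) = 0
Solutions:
 g(x) = C1 + C2*x


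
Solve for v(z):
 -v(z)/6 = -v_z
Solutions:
 v(z) = C1*exp(z/6)


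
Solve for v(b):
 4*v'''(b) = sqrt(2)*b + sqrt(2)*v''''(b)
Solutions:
 v(b) = C1 + C2*b + C3*b^2 + C4*exp(2*sqrt(2)*b) + sqrt(2)*b^4/96 + b^3/48


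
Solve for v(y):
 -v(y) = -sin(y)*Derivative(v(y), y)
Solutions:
 v(y) = C1*sqrt(cos(y) - 1)/sqrt(cos(y) + 1)


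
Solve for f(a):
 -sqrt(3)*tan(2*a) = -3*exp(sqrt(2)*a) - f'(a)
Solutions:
 f(a) = C1 - 3*sqrt(2)*exp(sqrt(2)*a)/2 - sqrt(3)*log(cos(2*a))/2


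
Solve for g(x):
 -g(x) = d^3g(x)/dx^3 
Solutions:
 g(x) = C3*exp(-x) + (C1*sin(sqrt(3)*x/2) + C2*cos(sqrt(3)*x/2))*exp(x/2)


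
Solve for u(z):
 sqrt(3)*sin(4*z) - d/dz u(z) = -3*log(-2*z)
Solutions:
 u(z) = C1 + 3*z*log(-z) - 3*z + 3*z*log(2) - sqrt(3)*cos(4*z)/4


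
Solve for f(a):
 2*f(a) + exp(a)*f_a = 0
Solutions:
 f(a) = C1*exp(2*exp(-a))


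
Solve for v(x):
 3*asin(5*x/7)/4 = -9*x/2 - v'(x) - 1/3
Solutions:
 v(x) = C1 - 9*x^2/4 - 3*x*asin(5*x/7)/4 - x/3 - 3*sqrt(49 - 25*x^2)/20


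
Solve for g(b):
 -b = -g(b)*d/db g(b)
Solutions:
 g(b) = -sqrt(C1 + b^2)
 g(b) = sqrt(C1 + b^2)


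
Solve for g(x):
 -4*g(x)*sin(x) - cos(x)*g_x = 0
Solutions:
 g(x) = C1*cos(x)^4


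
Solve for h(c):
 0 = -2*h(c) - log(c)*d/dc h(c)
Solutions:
 h(c) = C1*exp(-2*li(c))


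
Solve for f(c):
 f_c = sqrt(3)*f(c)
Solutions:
 f(c) = C1*exp(sqrt(3)*c)


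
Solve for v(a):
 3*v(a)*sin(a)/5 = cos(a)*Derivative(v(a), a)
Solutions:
 v(a) = C1/cos(a)^(3/5)


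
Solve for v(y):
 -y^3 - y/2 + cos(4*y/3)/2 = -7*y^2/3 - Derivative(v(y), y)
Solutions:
 v(y) = C1 + y^4/4 - 7*y^3/9 + y^2/4 - 3*sin(4*y/3)/8


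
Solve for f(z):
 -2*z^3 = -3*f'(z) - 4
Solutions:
 f(z) = C1 + z^4/6 - 4*z/3


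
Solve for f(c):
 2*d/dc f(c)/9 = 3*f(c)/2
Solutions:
 f(c) = C1*exp(27*c/4)


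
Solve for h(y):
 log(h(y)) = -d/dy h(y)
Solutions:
 li(h(y)) = C1 - y


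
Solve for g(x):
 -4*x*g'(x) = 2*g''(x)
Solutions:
 g(x) = C1 + C2*erf(x)


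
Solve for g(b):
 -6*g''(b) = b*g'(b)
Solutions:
 g(b) = C1 + C2*erf(sqrt(3)*b/6)


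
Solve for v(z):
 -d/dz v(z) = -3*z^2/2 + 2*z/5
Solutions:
 v(z) = C1 + z^3/2 - z^2/5


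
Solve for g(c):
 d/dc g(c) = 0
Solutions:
 g(c) = C1


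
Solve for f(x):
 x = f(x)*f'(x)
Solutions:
 f(x) = -sqrt(C1 + x^2)
 f(x) = sqrt(C1 + x^2)


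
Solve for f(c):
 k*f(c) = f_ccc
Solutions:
 f(c) = C1*exp(c*k^(1/3)) + C2*exp(c*k^(1/3)*(-1 + sqrt(3)*I)/2) + C3*exp(-c*k^(1/3)*(1 + sqrt(3)*I)/2)


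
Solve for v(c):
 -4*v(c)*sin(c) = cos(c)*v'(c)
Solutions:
 v(c) = C1*cos(c)^4


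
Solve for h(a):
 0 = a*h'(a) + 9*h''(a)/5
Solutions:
 h(a) = C1 + C2*erf(sqrt(10)*a/6)


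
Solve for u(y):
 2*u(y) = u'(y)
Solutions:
 u(y) = C1*exp(2*y)


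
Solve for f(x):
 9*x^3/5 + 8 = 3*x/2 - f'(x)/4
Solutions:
 f(x) = C1 - 9*x^4/5 + 3*x^2 - 32*x


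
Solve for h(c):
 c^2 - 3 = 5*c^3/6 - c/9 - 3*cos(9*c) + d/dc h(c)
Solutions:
 h(c) = C1 - 5*c^4/24 + c^3/3 + c^2/18 - 3*c + sin(9*c)/3


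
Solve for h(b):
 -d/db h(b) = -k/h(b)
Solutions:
 h(b) = -sqrt(C1 + 2*b*k)
 h(b) = sqrt(C1 + 2*b*k)


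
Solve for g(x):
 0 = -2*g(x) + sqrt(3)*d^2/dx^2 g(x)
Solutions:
 g(x) = C1*exp(-sqrt(2)*3^(3/4)*x/3) + C2*exp(sqrt(2)*3^(3/4)*x/3)


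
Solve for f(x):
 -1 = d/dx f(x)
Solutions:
 f(x) = C1 - x


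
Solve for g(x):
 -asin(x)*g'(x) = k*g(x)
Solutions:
 g(x) = C1*exp(-k*Integral(1/asin(x), x))


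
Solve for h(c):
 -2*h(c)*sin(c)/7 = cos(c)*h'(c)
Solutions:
 h(c) = C1*cos(c)^(2/7)


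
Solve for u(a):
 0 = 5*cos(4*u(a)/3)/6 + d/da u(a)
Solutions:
 5*a/6 - 3*log(sin(4*u(a)/3) - 1)/8 + 3*log(sin(4*u(a)/3) + 1)/8 = C1


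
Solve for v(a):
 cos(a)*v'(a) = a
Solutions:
 v(a) = C1 + Integral(a/cos(a), a)


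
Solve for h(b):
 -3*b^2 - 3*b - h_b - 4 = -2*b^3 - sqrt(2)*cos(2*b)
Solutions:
 h(b) = C1 + b^4/2 - b^3 - 3*b^2/2 - 4*b + sqrt(2)*sin(2*b)/2


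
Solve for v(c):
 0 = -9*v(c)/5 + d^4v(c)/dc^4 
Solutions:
 v(c) = C1*exp(-sqrt(3)*5^(3/4)*c/5) + C2*exp(sqrt(3)*5^(3/4)*c/5) + C3*sin(sqrt(3)*5^(3/4)*c/5) + C4*cos(sqrt(3)*5^(3/4)*c/5)


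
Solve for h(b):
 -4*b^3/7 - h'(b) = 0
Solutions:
 h(b) = C1 - b^4/7


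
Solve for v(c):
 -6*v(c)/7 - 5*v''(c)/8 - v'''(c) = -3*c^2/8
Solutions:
 v(c) = C1*exp(c*(-70 + 175*7^(1/3)/(288*sqrt(21611) + 42347)^(1/3) + 7^(2/3)*(288*sqrt(21611) + 42347)^(1/3))/336)*sin(sqrt(3)*7^(1/3)*c*(-7^(1/3)*(288*sqrt(21611) + 42347)^(1/3) + 175/(288*sqrt(21611) + 42347)^(1/3))/336) + C2*exp(c*(-70 + 175*7^(1/3)/(288*sqrt(21611) + 42347)^(1/3) + 7^(2/3)*(288*sqrt(21611) + 42347)^(1/3))/336)*cos(sqrt(3)*7^(1/3)*c*(-7^(1/3)*(288*sqrt(21611) + 42347)^(1/3) + 175/(288*sqrt(21611) + 42347)^(1/3))/336) + C3*exp(-c*(175*7^(1/3)/(288*sqrt(21611) + 42347)^(1/3) + 35 + 7^(2/3)*(288*sqrt(21611) + 42347)^(1/3))/168) + 7*c^2/16 - 245/384


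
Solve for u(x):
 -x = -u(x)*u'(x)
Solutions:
 u(x) = -sqrt(C1 + x^2)
 u(x) = sqrt(C1 + x^2)


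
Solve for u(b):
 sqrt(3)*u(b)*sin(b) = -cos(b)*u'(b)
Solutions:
 u(b) = C1*cos(b)^(sqrt(3))


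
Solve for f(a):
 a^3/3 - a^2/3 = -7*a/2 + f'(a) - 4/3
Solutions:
 f(a) = C1 + a^4/12 - a^3/9 + 7*a^2/4 + 4*a/3


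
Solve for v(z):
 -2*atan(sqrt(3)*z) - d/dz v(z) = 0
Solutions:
 v(z) = C1 - 2*z*atan(sqrt(3)*z) + sqrt(3)*log(3*z^2 + 1)/3


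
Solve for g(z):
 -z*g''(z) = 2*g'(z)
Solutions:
 g(z) = C1 + C2/z


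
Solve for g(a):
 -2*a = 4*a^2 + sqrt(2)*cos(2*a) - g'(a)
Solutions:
 g(a) = C1 + 4*a^3/3 + a^2 + sqrt(2)*sin(2*a)/2


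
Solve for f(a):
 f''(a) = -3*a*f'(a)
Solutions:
 f(a) = C1 + C2*erf(sqrt(6)*a/2)


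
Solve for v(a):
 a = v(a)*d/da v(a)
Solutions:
 v(a) = -sqrt(C1 + a^2)
 v(a) = sqrt(C1 + a^2)


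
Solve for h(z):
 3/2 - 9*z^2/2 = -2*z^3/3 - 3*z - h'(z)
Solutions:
 h(z) = C1 - z^4/6 + 3*z^3/2 - 3*z^2/2 - 3*z/2


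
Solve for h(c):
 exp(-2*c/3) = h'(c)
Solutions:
 h(c) = C1 - 3*exp(-2*c/3)/2


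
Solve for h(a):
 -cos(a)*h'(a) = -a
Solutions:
 h(a) = C1 + Integral(a/cos(a), a)


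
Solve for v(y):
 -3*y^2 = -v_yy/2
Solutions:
 v(y) = C1 + C2*y + y^4/2


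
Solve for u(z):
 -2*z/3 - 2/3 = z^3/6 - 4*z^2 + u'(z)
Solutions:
 u(z) = C1 - z^4/24 + 4*z^3/3 - z^2/3 - 2*z/3


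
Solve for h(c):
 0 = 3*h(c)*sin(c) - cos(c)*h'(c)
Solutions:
 h(c) = C1/cos(c)^3


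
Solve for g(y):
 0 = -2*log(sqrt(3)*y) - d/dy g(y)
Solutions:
 g(y) = C1 - 2*y*log(y) - y*log(3) + 2*y


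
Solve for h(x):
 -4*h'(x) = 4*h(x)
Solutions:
 h(x) = C1*exp(-x)


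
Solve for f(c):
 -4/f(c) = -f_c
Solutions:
 f(c) = -sqrt(C1 + 8*c)
 f(c) = sqrt(C1 + 8*c)


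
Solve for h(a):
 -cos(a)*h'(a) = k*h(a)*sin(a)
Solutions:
 h(a) = C1*exp(k*log(cos(a)))


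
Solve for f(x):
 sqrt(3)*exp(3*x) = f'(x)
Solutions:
 f(x) = C1 + sqrt(3)*exp(3*x)/3


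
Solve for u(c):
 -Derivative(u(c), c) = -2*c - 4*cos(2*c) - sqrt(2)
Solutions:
 u(c) = C1 + c^2 + sqrt(2)*c + 2*sin(2*c)


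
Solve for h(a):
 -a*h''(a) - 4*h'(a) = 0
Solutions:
 h(a) = C1 + C2/a^3


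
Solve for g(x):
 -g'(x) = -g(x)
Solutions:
 g(x) = C1*exp(x)


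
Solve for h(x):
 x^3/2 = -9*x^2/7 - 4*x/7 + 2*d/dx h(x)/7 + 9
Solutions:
 h(x) = C1 + 7*x^4/16 + 3*x^3/2 + x^2 - 63*x/2


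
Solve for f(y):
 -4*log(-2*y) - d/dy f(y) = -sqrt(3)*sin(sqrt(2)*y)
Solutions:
 f(y) = C1 - 4*y*log(-y) - 4*y*log(2) + 4*y - sqrt(6)*cos(sqrt(2)*y)/2


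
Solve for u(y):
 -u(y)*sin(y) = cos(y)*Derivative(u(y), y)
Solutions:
 u(y) = C1*cos(y)


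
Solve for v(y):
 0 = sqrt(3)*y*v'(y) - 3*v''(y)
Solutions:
 v(y) = C1 + C2*erfi(sqrt(2)*3^(3/4)*y/6)


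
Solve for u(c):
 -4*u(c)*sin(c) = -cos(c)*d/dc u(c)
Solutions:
 u(c) = C1/cos(c)^4


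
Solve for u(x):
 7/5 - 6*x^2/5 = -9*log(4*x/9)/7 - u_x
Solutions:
 u(x) = C1 + 2*x^3/5 - 9*x*log(x)/7 - 18*x*log(2)/7 - 4*x/35 + 18*x*log(3)/7


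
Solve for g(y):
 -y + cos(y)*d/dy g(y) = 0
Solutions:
 g(y) = C1 + Integral(y/cos(y), y)


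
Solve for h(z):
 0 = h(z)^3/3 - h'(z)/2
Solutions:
 h(z) = -sqrt(6)*sqrt(-1/(C1 + 2*z))/2
 h(z) = sqrt(6)*sqrt(-1/(C1 + 2*z))/2


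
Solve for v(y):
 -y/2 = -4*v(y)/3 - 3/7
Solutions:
 v(y) = 3*y/8 - 9/28


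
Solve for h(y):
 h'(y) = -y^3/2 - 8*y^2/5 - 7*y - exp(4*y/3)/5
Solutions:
 h(y) = C1 - y^4/8 - 8*y^3/15 - 7*y^2/2 - 3*exp(4*y/3)/20


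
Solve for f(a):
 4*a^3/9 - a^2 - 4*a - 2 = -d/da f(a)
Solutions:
 f(a) = C1 - a^4/9 + a^3/3 + 2*a^2 + 2*a


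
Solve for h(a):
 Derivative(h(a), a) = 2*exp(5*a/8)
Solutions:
 h(a) = C1 + 16*exp(5*a/8)/5


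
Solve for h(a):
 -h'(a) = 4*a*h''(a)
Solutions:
 h(a) = C1 + C2*a^(3/4)


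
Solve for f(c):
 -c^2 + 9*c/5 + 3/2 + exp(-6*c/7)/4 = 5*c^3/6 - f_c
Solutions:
 f(c) = C1 + 5*c^4/24 + c^3/3 - 9*c^2/10 - 3*c/2 + 7*exp(-6*c/7)/24


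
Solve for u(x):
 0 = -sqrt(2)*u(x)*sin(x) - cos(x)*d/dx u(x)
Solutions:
 u(x) = C1*cos(x)^(sqrt(2))


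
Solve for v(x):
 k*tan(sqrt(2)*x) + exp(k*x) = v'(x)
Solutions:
 v(x) = C1 - sqrt(2)*k*log(cos(sqrt(2)*x))/2 + Piecewise((exp(k*x)/k, Ne(k, 0)), (x, True))


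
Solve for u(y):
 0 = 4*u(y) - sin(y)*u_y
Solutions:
 u(y) = C1*(cos(y)^2 - 2*cos(y) + 1)/(cos(y)^2 + 2*cos(y) + 1)


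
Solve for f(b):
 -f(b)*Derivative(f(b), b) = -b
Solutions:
 f(b) = -sqrt(C1 + b^2)
 f(b) = sqrt(C1 + b^2)


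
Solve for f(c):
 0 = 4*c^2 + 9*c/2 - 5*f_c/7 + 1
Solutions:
 f(c) = C1 + 28*c^3/15 + 63*c^2/20 + 7*c/5


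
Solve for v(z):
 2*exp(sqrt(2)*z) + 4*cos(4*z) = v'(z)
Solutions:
 v(z) = C1 + sqrt(2)*exp(sqrt(2)*z) + sin(4*z)


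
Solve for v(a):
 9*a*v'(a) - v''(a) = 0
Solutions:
 v(a) = C1 + C2*erfi(3*sqrt(2)*a/2)


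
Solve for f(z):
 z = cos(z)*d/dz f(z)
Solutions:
 f(z) = C1 + Integral(z/cos(z), z)


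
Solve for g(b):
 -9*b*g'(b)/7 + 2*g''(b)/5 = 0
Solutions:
 g(b) = C1 + C2*erfi(3*sqrt(35)*b/14)


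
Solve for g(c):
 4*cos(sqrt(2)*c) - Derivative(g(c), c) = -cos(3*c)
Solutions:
 g(c) = C1 + sin(3*c)/3 + 2*sqrt(2)*sin(sqrt(2)*c)


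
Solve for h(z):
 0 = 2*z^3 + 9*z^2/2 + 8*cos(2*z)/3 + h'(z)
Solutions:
 h(z) = C1 - z^4/2 - 3*z^3/2 - 4*sin(2*z)/3


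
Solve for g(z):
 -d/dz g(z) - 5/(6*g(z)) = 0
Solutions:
 g(z) = -sqrt(C1 - 15*z)/3
 g(z) = sqrt(C1 - 15*z)/3


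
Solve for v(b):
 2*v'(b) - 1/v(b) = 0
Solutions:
 v(b) = -sqrt(C1 + b)
 v(b) = sqrt(C1 + b)


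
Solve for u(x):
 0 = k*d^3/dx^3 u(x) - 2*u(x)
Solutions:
 u(x) = C1*exp(2^(1/3)*x*(1/k)^(1/3)) + C2*exp(2^(1/3)*x*(-1 + sqrt(3)*I)*(1/k)^(1/3)/2) + C3*exp(-2^(1/3)*x*(1 + sqrt(3)*I)*(1/k)^(1/3)/2)


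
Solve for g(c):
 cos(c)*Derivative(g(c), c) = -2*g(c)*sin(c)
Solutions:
 g(c) = C1*cos(c)^2


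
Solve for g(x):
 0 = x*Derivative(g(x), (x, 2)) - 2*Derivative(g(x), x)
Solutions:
 g(x) = C1 + C2*x^3


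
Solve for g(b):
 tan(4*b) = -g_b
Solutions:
 g(b) = C1 + log(cos(4*b))/4


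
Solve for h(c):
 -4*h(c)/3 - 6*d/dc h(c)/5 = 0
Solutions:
 h(c) = C1*exp(-10*c/9)


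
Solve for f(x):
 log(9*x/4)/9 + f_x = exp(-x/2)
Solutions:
 f(x) = C1 - x*log(x)/9 + x*(-2*log(3) + 1 + 2*log(2))/9 - 2*exp(-x/2)


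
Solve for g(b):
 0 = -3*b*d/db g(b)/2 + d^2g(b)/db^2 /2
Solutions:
 g(b) = C1 + C2*erfi(sqrt(6)*b/2)


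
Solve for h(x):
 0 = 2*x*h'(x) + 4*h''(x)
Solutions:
 h(x) = C1 + C2*erf(x/2)


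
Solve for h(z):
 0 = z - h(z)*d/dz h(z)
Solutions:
 h(z) = -sqrt(C1 + z^2)
 h(z) = sqrt(C1 + z^2)


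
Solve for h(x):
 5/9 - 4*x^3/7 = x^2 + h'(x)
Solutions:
 h(x) = C1 - x^4/7 - x^3/3 + 5*x/9


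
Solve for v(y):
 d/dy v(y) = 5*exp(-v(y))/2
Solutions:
 v(y) = log(C1 + 5*y/2)


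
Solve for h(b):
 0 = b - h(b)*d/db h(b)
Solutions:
 h(b) = -sqrt(C1 + b^2)
 h(b) = sqrt(C1 + b^2)


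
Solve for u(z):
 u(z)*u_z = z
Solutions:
 u(z) = -sqrt(C1 + z^2)
 u(z) = sqrt(C1 + z^2)


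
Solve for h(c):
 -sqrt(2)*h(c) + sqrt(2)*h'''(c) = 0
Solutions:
 h(c) = C3*exp(c) + (C1*sin(sqrt(3)*c/2) + C2*cos(sqrt(3)*c/2))*exp(-c/2)


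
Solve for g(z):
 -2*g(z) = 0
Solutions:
 g(z) = 0


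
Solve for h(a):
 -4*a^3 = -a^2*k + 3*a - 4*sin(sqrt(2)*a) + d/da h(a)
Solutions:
 h(a) = C1 - a^4 + a^3*k/3 - 3*a^2/2 - 2*sqrt(2)*cos(sqrt(2)*a)


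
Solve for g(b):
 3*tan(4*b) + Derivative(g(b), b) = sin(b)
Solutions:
 g(b) = C1 + 3*log(cos(4*b))/4 - cos(b)


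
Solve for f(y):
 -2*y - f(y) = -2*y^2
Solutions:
 f(y) = 2*y*(y - 1)


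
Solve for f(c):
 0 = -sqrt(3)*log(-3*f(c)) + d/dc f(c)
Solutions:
 -sqrt(3)*Integral(1/(log(-_y) + log(3)), (_y, f(c)))/3 = C1 - c


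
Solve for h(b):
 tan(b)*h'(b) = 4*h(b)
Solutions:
 h(b) = C1*sin(b)^4


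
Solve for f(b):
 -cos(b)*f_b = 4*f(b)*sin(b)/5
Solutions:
 f(b) = C1*cos(b)^(4/5)


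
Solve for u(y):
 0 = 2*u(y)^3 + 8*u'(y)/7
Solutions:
 u(y) = -sqrt(2)*sqrt(-1/(C1 - 7*y))
 u(y) = sqrt(2)*sqrt(-1/(C1 - 7*y))


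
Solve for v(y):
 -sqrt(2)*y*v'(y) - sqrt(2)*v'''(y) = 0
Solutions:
 v(y) = C1 + Integral(C2*airyai(-y) + C3*airybi(-y), y)


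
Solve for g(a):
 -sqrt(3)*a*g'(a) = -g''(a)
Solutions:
 g(a) = C1 + C2*erfi(sqrt(2)*3^(1/4)*a/2)


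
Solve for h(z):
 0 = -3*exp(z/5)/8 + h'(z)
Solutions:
 h(z) = C1 + 15*exp(z/5)/8


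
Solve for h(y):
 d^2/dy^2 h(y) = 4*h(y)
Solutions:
 h(y) = C1*exp(-2*y) + C2*exp(2*y)


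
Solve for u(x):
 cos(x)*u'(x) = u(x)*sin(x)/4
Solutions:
 u(x) = C1/cos(x)^(1/4)


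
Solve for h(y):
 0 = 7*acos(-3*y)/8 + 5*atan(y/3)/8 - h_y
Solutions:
 h(y) = C1 + 7*y*acos(-3*y)/8 + 5*y*atan(y/3)/8 + 7*sqrt(1 - 9*y^2)/24 - 15*log(y^2 + 9)/16


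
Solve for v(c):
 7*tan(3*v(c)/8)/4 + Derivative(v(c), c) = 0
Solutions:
 v(c) = -8*asin(C1*exp(-21*c/32))/3 + 8*pi/3
 v(c) = 8*asin(C1*exp(-21*c/32))/3


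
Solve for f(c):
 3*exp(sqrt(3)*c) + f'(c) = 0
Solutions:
 f(c) = C1 - sqrt(3)*exp(sqrt(3)*c)


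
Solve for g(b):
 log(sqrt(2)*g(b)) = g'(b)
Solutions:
 -2*Integral(1/(2*log(_y) + log(2)), (_y, g(b))) = C1 - b


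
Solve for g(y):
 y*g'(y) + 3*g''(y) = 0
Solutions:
 g(y) = C1 + C2*erf(sqrt(6)*y/6)


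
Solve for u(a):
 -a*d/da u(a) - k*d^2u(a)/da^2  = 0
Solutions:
 u(a) = C1 + C2*sqrt(k)*erf(sqrt(2)*a*sqrt(1/k)/2)


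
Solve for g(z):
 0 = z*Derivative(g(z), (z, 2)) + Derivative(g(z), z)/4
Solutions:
 g(z) = C1 + C2*z^(3/4)


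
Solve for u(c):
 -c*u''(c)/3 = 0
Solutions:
 u(c) = C1 + C2*c


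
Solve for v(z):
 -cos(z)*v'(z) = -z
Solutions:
 v(z) = C1 + Integral(z/cos(z), z)


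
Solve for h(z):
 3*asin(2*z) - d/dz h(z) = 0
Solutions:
 h(z) = C1 + 3*z*asin(2*z) + 3*sqrt(1 - 4*z^2)/2


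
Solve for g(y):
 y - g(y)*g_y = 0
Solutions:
 g(y) = -sqrt(C1 + y^2)
 g(y) = sqrt(C1 + y^2)


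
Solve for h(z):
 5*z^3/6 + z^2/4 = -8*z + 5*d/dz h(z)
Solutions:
 h(z) = C1 + z^4/24 + z^3/60 + 4*z^2/5


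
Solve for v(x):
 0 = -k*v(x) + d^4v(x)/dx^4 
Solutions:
 v(x) = C1*exp(-k^(1/4)*x) + C2*exp(k^(1/4)*x) + C3*exp(-I*k^(1/4)*x) + C4*exp(I*k^(1/4)*x)


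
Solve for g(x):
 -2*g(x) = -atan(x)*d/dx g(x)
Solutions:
 g(x) = C1*exp(2*Integral(1/atan(x), x))


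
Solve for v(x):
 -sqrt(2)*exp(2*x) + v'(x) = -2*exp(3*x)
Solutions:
 v(x) = C1 - 2*exp(3*x)/3 + sqrt(2)*exp(2*x)/2


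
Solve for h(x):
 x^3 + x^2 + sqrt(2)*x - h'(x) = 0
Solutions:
 h(x) = C1 + x^4/4 + x^3/3 + sqrt(2)*x^2/2


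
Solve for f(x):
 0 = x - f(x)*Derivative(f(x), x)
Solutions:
 f(x) = -sqrt(C1 + x^2)
 f(x) = sqrt(C1 + x^2)


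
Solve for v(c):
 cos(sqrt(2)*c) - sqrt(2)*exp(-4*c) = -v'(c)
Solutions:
 v(c) = C1 - sqrt(2)*sin(sqrt(2)*c)/2 - sqrt(2)*exp(-4*c)/4


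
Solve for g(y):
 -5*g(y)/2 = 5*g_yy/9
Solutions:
 g(y) = C1*sin(3*sqrt(2)*y/2) + C2*cos(3*sqrt(2)*y/2)


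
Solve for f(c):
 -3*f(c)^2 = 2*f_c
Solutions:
 f(c) = 2/(C1 + 3*c)


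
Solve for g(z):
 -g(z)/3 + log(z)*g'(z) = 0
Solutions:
 g(z) = C1*exp(li(z)/3)


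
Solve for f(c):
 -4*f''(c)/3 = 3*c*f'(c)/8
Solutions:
 f(c) = C1 + C2*erf(3*c/8)


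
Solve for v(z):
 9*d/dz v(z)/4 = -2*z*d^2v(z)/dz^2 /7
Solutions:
 v(z) = C1 + C2/z^(55/8)


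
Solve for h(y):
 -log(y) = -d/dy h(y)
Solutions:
 h(y) = C1 + y*log(y) - y


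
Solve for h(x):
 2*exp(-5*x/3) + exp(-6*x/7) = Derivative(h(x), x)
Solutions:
 h(x) = C1 - 6*exp(-5*x/3)/5 - 7*exp(-6*x/7)/6


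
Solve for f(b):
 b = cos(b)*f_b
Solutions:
 f(b) = C1 + Integral(b/cos(b), b)


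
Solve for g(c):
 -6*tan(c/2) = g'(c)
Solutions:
 g(c) = C1 + 12*log(cos(c/2))


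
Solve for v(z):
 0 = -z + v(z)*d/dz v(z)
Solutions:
 v(z) = -sqrt(C1 + z^2)
 v(z) = sqrt(C1 + z^2)


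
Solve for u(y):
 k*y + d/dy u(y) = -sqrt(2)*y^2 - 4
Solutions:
 u(y) = C1 - k*y^2/2 - sqrt(2)*y^3/3 - 4*y


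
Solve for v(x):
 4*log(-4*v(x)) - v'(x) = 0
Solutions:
 -Integral(1/(log(-_y) + 2*log(2)), (_y, v(x)))/4 = C1 - x


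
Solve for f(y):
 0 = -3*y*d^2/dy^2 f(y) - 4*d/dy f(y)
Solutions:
 f(y) = C1 + C2/y^(1/3)


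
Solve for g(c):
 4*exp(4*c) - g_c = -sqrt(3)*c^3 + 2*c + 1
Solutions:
 g(c) = C1 + sqrt(3)*c^4/4 - c^2 - c + exp(4*c)


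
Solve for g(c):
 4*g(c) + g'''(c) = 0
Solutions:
 g(c) = C3*exp(-2^(2/3)*c) + (C1*sin(2^(2/3)*sqrt(3)*c/2) + C2*cos(2^(2/3)*sqrt(3)*c/2))*exp(2^(2/3)*c/2)


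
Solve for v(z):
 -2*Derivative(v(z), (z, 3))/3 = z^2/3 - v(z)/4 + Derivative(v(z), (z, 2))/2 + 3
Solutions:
 v(z) = C1*exp(-z*((2*sqrt(30) + 11)^(-1/3) + 2 + (2*sqrt(30) + 11)^(1/3))/8)*sin(sqrt(3)*z*(-(2*sqrt(30) + 11)^(1/3) + (2*sqrt(30) + 11)^(-1/3))/8) + C2*exp(-z*((2*sqrt(30) + 11)^(-1/3) + 2 + (2*sqrt(30) + 11)^(1/3))/8)*cos(sqrt(3)*z*(-(2*sqrt(30) + 11)^(1/3) + (2*sqrt(30) + 11)^(-1/3))/8) + C3*exp(z*(-1 + (2*sqrt(30) + 11)^(-1/3) + (2*sqrt(30) + 11)^(1/3))/4) + 4*z^2/3 + 52/3


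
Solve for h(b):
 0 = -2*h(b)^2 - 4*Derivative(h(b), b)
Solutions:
 h(b) = 2/(C1 + b)


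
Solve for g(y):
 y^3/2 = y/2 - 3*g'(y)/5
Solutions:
 g(y) = C1 - 5*y^4/24 + 5*y^2/12


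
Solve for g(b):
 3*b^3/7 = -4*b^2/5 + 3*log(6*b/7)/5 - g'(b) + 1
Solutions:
 g(b) = C1 - 3*b^4/28 - 4*b^3/15 + 3*b*log(b)/5 - 3*b*log(7)/5 + 2*b/5 + 3*b*log(6)/5


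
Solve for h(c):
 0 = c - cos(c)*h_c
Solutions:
 h(c) = C1 + Integral(c/cos(c), c)


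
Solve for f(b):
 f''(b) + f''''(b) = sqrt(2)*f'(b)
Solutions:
 f(b) = C1 + C2*exp(-2^(1/6)*3^(1/3)*b*(-2*3^(1/3)/(9 + sqrt(87))^(1/3) + 2^(2/3)*(9 + sqrt(87))^(1/3))/12)*sin(6^(1/6)*b*(6/(9 + sqrt(87))^(1/3) + 6^(2/3)*(9 + sqrt(87))^(1/3))/12) + C3*exp(-2^(1/6)*3^(1/3)*b*(-2*3^(1/3)/(9 + sqrt(87))^(1/3) + 2^(2/3)*(9 + sqrt(87))^(1/3))/12)*cos(6^(1/6)*b*(6/(9 + sqrt(87))^(1/3) + 6^(2/3)*(9 + sqrt(87))^(1/3))/12) + C4*exp(2^(1/6)*3^(1/3)*b*(-2*3^(1/3)/(9 + sqrt(87))^(1/3) + 2^(2/3)*(9 + sqrt(87))^(1/3))/6)


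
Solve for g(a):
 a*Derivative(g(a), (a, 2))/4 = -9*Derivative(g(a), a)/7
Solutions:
 g(a) = C1 + C2/a^(29/7)


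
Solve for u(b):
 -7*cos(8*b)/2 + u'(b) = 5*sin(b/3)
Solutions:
 u(b) = C1 + 7*sin(8*b)/16 - 15*cos(b/3)


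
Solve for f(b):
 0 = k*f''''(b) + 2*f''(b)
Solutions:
 f(b) = C1 + C2*b + C3*exp(-sqrt(2)*b*sqrt(-1/k)) + C4*exp(sqrt(2)*b*sqrt(-1/k))


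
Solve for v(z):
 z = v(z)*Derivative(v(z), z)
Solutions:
 v(z) = -sqrt(C1 + z^2)
 v(z) = sqrt(C1 + z^2)


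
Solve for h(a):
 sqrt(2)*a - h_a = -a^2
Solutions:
 h(a) = C1 + a^3/3 + sqrt(2)*a^2/2


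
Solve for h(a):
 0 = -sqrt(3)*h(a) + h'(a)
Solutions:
 h(a) = C1*exp(sqrt(3)*a)


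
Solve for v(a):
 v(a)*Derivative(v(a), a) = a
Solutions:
 v(a) = -sqrt(C1 + a^2)
 v(a) = sqrt(C1 + a^2)


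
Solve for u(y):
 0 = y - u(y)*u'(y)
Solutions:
 u(y) = -sqrt(C1 + y^2)
 u(y) = sqrt(C1 + y^2)


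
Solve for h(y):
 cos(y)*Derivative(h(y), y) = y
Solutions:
 h(y) = C1 + Integral(y/cos(y), y)


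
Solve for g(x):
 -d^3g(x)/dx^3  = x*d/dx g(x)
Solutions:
 g(x) = C1 + Integral(C2*airyai(-x) + C3*airybi(-x), x)


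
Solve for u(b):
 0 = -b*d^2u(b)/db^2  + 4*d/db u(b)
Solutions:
 u(b) = C1 + C2*b^5


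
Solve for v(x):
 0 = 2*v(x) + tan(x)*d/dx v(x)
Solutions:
 v(x) = C1/sin(x)^2


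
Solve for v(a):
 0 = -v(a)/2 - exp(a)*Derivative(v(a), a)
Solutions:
 v(a) = C1*exp(exp(-a)/2)


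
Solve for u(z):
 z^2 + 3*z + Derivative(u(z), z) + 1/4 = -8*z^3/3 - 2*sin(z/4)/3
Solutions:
 u(z) = C1 - 2*z^4/3 - z^3/3 - 3*z^2/2 - z/4 + 8*cos(z/4)/3


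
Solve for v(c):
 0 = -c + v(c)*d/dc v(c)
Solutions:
 v(c) = -sqrt(C1 + c^2)
 v(c) = sqrt(C1 + c^2)


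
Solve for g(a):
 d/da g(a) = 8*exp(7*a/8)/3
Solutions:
 g(a) = C1 + 64*exp(7*a/8)/21


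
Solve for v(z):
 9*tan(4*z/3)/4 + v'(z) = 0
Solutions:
 v(z) = C1 + 27*log(cos(4*z/3))/16


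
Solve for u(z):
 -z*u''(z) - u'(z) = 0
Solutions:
 u(z) = C1 + C2*log(z)


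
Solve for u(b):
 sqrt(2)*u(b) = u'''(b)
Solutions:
 u(b) = C3*exp(2^(1/6)*b) + (C1*sin(2^(1/6)*sqrt(3)*b/2) + C2*cos(2^(1/6)*sqrt(3)*b/2))*exp(-2^(1/6)*b/2)


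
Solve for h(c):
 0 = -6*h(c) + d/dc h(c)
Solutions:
 h(c) = C1*exp(6*c)


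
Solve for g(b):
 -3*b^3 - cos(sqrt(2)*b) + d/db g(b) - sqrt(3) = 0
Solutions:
 g(b) = C1 + 3*b^4/4 + sqrt(3)*b + sqrt(2)*sin(sqrt(2)*b)/2


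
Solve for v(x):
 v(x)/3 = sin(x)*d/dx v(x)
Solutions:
 v(x) = C1*(cos(x) - 1)^(1/6)/(cos(x) + 1)^(1/6)


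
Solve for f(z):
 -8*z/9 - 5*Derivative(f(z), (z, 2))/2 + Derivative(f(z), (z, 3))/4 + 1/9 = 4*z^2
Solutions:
 f(z) = C1 + C2*z + C3*exp(10*z) - 2*z^4/15 - 76*z^3/675 - 13*z^2/1125


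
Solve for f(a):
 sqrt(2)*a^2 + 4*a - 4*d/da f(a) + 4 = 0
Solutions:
 f(a) = C1 + sqrt(2)*a^3/12 + a^2/2 + a


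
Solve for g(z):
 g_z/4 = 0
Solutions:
 g(z) = C1


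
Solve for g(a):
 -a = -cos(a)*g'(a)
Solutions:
 g(a) = C1 + Integral(a/cos(a), a)


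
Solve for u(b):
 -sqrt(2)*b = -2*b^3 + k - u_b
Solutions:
 u(b) = C1 - b^4/2 + sqrt(2)*b^2/2 + b*k


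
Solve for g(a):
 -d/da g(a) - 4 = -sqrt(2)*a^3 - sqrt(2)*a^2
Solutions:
 g(a) = C1 + sqrt(2)*a^4/4 + sqrt(2)*a^3/3 - 4*a


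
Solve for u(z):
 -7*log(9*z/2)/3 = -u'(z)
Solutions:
 u(z) = C1 + 7*z*log(z)/3 - 7*z/3 - 7*z*log(2)/3 + 14*z*log(3)/3


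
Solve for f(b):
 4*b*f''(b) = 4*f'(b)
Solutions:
 f(b) = C1 + C2*b^2


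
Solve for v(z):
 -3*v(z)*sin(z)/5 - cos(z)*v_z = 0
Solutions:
 v(z) = C1*cos(z)^(3/5)


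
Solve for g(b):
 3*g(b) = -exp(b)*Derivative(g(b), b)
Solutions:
 g(b) = C1*exp(3*exp(-b))


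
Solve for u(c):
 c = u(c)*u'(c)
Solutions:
 u(c) = -sqrt(C1 + c^2)
 u(c) = sqrt(C1 + c^2)


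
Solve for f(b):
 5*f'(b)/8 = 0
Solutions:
 f(b) = C1


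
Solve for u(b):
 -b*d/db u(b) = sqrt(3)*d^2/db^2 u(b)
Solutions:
 u(b) = C1 + C2*erf(sqrt(2)*3^(3/4)*b/6)


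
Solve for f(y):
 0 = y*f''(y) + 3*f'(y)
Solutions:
 f(y) = C1 + C2/y^2


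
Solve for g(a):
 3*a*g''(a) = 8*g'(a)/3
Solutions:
 g(a) = C1 + C2*a^(17/9)


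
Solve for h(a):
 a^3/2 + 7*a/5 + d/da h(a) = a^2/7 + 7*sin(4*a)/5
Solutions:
 h(a) = C1 - a^4/8 + a^3/21 - 7*a^2/10 - 7*cos(4*a)/20


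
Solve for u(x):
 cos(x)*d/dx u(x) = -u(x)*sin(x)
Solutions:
 u(x) = C1*cos(x)


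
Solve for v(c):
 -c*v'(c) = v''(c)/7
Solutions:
 v(c) = C1 + C2*erf(sqrt(14)*c/2)


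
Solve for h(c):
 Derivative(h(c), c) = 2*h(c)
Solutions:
 h(c) = C1*exp(2*c)


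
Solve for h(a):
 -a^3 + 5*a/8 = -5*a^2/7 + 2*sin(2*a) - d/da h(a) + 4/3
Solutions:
 h(a) = C1 + a^4/4 - 5*a^3/21 - 5*a^2/16 + 4*a/3 - cos(2*a)


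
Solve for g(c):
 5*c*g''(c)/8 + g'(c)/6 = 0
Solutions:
 g(c) = C1 + C2*c^(11/15)


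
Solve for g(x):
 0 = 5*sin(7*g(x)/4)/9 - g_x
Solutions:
 -5*x/9 + 2*log(cos(7*g(x)/4) - 1)/7 - 2*log(cos(7*g(x)/4) + 1)/7 = C1


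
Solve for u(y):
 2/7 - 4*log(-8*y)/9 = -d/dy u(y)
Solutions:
 u(y) = C1 + 4*y*log(-y)/9 + 2*y*(-23 + 42*log(2))/63


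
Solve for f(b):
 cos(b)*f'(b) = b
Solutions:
 f(b) = C1 + Integral(b/cos(b), b)


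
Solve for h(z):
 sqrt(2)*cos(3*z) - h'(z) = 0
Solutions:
 h(z) = C1 + sqrt(2)*sin(3*z)/3


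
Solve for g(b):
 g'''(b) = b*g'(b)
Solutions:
 g(b) = C1 + Integral(C2*airyai(b) + C3*airybi(b), b)


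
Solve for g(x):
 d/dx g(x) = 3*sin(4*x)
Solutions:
 g(x) = C1 - 3*cos(4*x)/4


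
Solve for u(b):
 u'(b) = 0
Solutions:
 u(b) = C1


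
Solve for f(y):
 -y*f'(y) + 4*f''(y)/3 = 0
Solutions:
 f(y) = C1 + C2*erfi(sqrt(6)*y/4)


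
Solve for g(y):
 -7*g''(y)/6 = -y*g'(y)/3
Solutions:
 g(y) = C1 + C2*erfi(sqrt(7)*y/7)


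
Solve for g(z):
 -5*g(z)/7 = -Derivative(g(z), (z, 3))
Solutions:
 g(z) = C3*exp(5^(1/3)*7^(2/3)*z/7) + (C1*sin(sqrt(3)*5^(1/3)*7^(2/3)*z/14) + C2*cos(sqrt(3)*5^(1/3)*7^(2/3)*z/14))*exp(-5^(1/3)*7^(2/3)*z/14)


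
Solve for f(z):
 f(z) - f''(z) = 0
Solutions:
 f(z) = C1*exp(-z) + C2*exp(z)


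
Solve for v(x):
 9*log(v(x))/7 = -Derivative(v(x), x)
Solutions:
 li(v(x)) = C1 - 9*x/7


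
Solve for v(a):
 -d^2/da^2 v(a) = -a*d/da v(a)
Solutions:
 v(a) = C1 + C2*erfi(sqrt(2)*a/2)


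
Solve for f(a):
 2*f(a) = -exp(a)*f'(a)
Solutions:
 f(a) = C1*exp(2*exp(-a))


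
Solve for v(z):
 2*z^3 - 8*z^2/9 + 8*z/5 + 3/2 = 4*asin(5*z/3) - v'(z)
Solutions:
 v(z) = C1 - z^4/2 + 8*z^3/27 - 4*z^2/5 + 4*z*asin(5*z/3) - 3*z/2 + 4*sqrt(9 - 25*z^2)/5


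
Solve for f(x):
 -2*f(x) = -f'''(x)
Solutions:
 f(x) = C3*exp(2^(1/3)*x) + (C1*sin(2^(1/3)*sqrt(3)*x/2) + C2*cos(2^(1/3)*sqrt(3)*x/2))*exp(-2^(1/3)*x/2)


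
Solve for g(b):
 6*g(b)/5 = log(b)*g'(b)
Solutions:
 g(b) = C1*exp(6*li(b)/5)


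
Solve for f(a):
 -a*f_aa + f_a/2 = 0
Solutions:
 f(a) = C1 + C2*a^(3/2)


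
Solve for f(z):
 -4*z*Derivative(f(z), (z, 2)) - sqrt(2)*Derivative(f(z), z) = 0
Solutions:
 f(z) = C1 + C2*z^(1 - sqrt(2)/4)


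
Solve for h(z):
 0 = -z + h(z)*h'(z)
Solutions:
 h(z) = -sqrt(C1 + z^2)
 h(z) = sqrt(C1 + z^2)


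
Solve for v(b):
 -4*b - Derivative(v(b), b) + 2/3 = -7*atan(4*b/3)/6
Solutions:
 v(b) = C1 - 2*b^2 + 7*b*atan(4*b/3)/6 + 2*b/3 - 7*log(16*b^2 + 9)/16


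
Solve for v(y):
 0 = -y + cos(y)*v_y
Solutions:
 v(y) = C1 + Integral(y/cos(y), y)


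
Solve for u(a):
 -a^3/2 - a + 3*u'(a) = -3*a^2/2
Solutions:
 u(a) = C1 + a^4/24 - a^3/6 + a^2/6


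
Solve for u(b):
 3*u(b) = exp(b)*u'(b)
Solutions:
 u(b) = C1*exp(-3*exp(-b))


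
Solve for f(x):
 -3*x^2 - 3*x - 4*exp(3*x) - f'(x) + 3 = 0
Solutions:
 f(x) = C1 - x^3 - 3*x^2/2 + 3*x - 4*exp(3*x)/3


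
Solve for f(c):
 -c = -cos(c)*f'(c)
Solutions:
 f(c) = C1 + Integral(c/cos(c), c)


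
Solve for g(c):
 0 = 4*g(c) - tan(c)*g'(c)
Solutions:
 g(c) = C1*sin(c)^4


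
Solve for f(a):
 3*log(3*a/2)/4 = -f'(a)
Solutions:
 f(a) = C1 - 3*a*log(a)/4 - 3*a*log(3)/4 + 3*a*log(2)/4 + 3*a/4


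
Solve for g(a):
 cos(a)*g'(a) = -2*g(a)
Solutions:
 g(a) = C1*(sin(a) - 1)/(sin(a) + 1)


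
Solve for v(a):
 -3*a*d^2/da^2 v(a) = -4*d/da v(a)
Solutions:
 v(a) = C1 + C2*a^(7/3)


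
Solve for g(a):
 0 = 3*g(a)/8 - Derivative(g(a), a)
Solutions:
 g(a) = C1*exp(3*a/8)


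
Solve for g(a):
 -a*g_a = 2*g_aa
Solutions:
 g(a) = C1 + C2*erf(a/2)


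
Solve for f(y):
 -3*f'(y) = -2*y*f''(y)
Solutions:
 f(y) = C1 + C2*y^(5/2)


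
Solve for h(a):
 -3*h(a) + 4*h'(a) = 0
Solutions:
 h(a) = C1*exp(3*a/4)


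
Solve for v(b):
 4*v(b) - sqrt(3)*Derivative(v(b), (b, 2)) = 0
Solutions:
 v(b) = C1*exp(-2*3^(3/4)*b/3) + C2*exp(2*3^(3/4)*b/3)


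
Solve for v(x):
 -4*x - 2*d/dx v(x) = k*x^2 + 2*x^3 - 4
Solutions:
 v(x) = C1 - k*x^3/6 - x^4/4 - x^2 + 2*x


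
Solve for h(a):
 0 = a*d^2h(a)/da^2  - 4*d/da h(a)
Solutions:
 h(a) = C1 + C2*a^5


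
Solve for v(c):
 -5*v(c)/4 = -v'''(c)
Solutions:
 v(c) = C3*exp(10^(1/3)*c/2) + (C1*sin(10^(1/3)*sqrt(3)*c/4) + C2*cos(10^(1/3)*sqrt(3)*c/4))*exp(-10^(1/3)*c/4)


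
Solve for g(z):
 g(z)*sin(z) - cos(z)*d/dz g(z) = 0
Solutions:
 g(z) = C1/cos(z)


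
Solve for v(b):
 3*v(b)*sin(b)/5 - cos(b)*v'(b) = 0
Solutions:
 v(b) = C1/cos(b)^(3/5)


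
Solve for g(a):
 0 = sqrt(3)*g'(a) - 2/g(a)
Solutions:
 g(a) = -sqrt(C1 + 12*sqrt(3)*a)/3
 g(a) = sqrt(C1 + 12*sqrt(3)*a)/3


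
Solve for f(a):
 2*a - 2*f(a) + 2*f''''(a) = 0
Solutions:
 f(a) = C1*exp(-a) + C2*exp(a) + C3*sin(a) + C4*cos(a) + a


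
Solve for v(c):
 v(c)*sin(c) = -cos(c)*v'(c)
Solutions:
 v(c) = C1*cos(c)


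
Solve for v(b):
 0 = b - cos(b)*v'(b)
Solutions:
 v(b) = C1 + Integral(b/cos(b), b)


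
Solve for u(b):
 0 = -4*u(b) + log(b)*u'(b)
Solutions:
 u(b) = C1*exp(4*li(b))


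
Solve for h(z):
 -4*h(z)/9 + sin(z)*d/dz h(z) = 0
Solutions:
 h(z) = C1*(cos(z) - 1)^(2/9)/(cos(z) + 1)^(2/9)


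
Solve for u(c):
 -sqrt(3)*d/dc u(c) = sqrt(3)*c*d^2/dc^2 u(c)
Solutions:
 u(c) = C1 + C2*log(c)


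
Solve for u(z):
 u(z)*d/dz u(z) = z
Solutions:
 u(z) = -sqrt(C1 + z^2)
 u(z) = sqrt(C1 + z^2)


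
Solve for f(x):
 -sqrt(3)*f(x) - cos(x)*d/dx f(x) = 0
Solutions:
 f(x) = C1*(sin(x) - 1)^(sqrt(3)/2)/(sin(x) + 1)^(sqrt(3)/2)


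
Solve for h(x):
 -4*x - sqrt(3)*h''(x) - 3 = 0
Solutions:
 h(x) = C1 + C2*x - 2*sqrt(3)*x^3/9 - sqrt(3)*x^2/2


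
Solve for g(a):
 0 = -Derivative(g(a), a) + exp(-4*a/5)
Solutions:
 g(a) = C1 - 5*exp(-4*a/5)/4


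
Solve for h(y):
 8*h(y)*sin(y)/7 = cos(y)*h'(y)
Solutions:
 h(y) = C1/cos(y)^(8/7)


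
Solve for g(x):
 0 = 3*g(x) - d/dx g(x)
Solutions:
 g(x) = C1*exp(3*x)


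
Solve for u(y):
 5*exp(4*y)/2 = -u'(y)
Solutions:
 u(y) = C1 - 5*exp(4*y)/8


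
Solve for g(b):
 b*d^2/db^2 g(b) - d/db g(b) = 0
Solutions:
 g(b) = C1 + C2*b^2


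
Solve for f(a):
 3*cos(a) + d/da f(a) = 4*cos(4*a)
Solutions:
 f(a) = C1 - 3*sin(a) + sin(4*a)


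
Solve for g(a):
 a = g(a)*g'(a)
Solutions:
 g(a) = -sqrt(C1 + a^2)
 g(a) = sqrt(C1 + a^2)


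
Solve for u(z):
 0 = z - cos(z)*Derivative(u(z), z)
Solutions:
 u(z) = C1 + Integral(z/cos(z), z)


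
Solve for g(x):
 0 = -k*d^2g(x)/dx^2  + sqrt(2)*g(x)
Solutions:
 g(x) = C1*exp(-2^(1/4)*x*sqrt(1/k)) + C2*exp(2^(1/4)*x*sqrt(1/k))


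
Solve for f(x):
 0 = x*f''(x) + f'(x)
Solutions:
 f(x) = C1 + C2*log(x)


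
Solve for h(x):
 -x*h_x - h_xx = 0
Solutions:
 h(x) = C1 + C2*erf(sqrt(2)*x/2)


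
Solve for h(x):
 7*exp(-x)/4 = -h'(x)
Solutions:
 h(x) = C1 + 7*exp(-x)/4


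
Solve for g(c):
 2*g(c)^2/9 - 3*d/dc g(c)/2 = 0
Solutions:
 g(c) = -27/(C1 + 4*c)


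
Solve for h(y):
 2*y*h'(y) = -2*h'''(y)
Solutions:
 h(y) = C1 + Integral(C2*airyai(-y) + C3*airybi(-y), y)


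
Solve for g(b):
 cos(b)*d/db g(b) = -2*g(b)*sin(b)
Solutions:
 g(b) = C1*cos(b)^2


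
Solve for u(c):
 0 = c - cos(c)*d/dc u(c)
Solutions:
 u(c) = C1 + Integral(c/cos(c), c)


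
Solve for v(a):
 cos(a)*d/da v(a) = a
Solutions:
 v(a) = C1 + Integral(a/cos(a), a)


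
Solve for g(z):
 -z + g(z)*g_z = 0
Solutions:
 g(z) = -sqrt(C1 + z^2)
 g(z) = sqrt(C1 + z^2)


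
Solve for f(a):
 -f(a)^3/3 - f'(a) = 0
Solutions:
 f(a) = -sqrt(6)*sqrt(-1/(C1 - a))/2
 f(a) = sqrt(6)*sqrt(-1/(C1 - a))/2
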